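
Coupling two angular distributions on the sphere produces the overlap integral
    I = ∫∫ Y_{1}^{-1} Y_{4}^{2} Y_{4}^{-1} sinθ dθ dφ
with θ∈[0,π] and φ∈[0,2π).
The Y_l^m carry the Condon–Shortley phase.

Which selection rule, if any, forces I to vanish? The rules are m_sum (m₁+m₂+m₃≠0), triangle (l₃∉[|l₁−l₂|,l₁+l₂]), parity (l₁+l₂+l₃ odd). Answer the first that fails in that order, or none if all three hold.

azimuthal sum: -1 + 2 − 1 = 0  ✓
3 ≤ 4 ≤ 5 (triangle on l)  ✓
L = 1 + 4 + 4 = 9 (odd)  ✗

parity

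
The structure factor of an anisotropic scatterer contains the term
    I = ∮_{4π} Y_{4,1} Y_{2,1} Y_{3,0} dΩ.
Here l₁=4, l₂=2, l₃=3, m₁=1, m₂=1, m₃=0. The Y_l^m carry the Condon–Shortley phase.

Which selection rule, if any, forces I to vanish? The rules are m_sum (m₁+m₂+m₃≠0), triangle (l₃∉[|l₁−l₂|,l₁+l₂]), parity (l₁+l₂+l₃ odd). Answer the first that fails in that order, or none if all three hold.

m_sum

azimuthal sum: 1 + 1 + 0 = 2  ✗
2 ≤ 3 ≤ 6 (triangle on l)
L = 4 + 2 + 3 = 9 (odd)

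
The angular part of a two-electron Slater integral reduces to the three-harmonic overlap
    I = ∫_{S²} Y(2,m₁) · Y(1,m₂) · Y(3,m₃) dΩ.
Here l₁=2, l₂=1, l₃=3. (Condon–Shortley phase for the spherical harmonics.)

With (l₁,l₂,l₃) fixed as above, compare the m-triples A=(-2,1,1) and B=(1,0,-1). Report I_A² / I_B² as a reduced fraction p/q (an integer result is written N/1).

l's match ⇒ only the (l;m) 3-j factors differ between A and B.
A: triangle coeff Δ(2,1,3) = 1/105; Σ_t [0,0]: t=0:+1/48 = 1/48; (3j)²=1/105 [(2 1 3; -2 1 1)], sign=+1
B: triangle coeff Δ(2,1,3) = 1/105; Σ_t [0,0]: t=0:+1/6 = 1/6; (3j)²=8/105 [(2 1 3; 1 0 -1)], sign=+1
I_A²/I_B² = (1/105)/(8/105) = 1/8

1/8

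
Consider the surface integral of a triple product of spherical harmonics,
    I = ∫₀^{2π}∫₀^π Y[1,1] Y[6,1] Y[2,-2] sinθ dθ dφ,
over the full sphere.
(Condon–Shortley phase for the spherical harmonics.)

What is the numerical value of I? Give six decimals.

0.000000

|1−6|≤2≤1+6 violated ⇒ I = 0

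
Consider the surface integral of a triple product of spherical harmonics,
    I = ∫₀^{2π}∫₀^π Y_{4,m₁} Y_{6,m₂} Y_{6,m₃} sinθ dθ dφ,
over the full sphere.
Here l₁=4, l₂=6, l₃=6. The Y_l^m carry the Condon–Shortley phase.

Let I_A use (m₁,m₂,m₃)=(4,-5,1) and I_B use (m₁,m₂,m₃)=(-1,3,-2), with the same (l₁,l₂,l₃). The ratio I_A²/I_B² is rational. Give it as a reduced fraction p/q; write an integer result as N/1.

Same 4,6,6: normalisation and zero-m 3j drop out of the ratio.
A: Δ: 4! 4! 8! / 17! → 1/15315300; sum: t=0:+1/2903040 = 1/2903040; 3j²(4 6 6; 4 -5 1) = Δ·Π!·Σ² = 5/663  (sign -1)
B: Δ: 4! 4! 8! / 17! → 1/15315300; sum: t=1:−1/5806080 t=2:+1/120960 t=3:−1/34560 t=4:+1/103680 = -13/1161216; 3j²(4 6 6; -1 3 -2) = Δ·Π!·Σ² = 65/5236  (sign -1)
I_A²/I_B² = (5/663)/(65/5236) = 308/507

308/507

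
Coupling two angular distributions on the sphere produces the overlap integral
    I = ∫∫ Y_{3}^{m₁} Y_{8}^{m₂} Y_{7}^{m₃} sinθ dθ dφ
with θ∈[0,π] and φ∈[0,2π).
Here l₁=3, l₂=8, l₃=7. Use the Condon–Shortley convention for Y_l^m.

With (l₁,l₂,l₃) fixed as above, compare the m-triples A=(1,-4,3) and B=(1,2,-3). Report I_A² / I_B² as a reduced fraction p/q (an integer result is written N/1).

Same 3,8,7: normalisation and zero-m 3j drop out of the ratio.
A: Δ: 4! 2! 12! / 19! → 1/5290740; sum: t=0:+1/46448640 t=1:−1/13063680 t=2:+1/58060800 = -79/2090188800; 3j²(3 8 7; 1 -4 3) = Δ·Π!·Σ² = 68651/5290740  (sign -1)
B: Δ: 4! 2! 12! / 19! → 1/5290740; sum: t=0:+1/348364800 t=1:−1/13063680 t=2:+1/7741440 = 29/522547200; 3j²(3 8 7; 1 2 -3) = Δ·Π!·Σ² = 1682/264537  (sign +1)
I_A²/I_B² = (68651/5290740)/(1682/264537) = 68651/33640

68651/33640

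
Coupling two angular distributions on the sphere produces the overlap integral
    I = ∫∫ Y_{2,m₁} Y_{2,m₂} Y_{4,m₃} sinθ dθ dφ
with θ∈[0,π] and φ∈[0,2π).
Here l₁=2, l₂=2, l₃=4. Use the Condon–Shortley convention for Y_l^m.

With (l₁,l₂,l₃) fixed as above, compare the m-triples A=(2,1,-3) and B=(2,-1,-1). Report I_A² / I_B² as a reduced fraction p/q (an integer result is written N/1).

Same 2,2,4: normalisation and zero-m 3j drop out of the ratio.
A: Δ: 0! 4! 4! / 9! → 1/630; sum: t=0:+1/144 = 1/144; 3j²(2 2 4; 2 1 -3) = Δ·Π!·Σ² = 1/18  (sign -1)
B: Δ: 0! 4! 4! / 9! → 1/630; sum: t=0:+1/144 = 1/144; 3j²(2 2 4; 2 -1 -1) = Δ·Π!·Σ² = 1/126  (sign -1)
I_A²/I_B² = (1/18)/(1/126) = 7/1

7/1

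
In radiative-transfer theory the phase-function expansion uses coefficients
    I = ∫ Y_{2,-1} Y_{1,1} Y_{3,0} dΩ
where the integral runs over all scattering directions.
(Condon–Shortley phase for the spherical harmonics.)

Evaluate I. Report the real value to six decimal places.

0.143048

m-sum 0 ✓  L=6 even ✓  1≤3≤3 ✓
Π(2lᵢ+1) = 5×3×7 = 105
triangle coeff Δ(2,1,3) = 1/105
Σ_t [0,0]: t=0:+1/4 = 1/4
(3j)²=3/35 [(2 1 3; 0 0 0)], sign=-1
Σ_t [0,0]: t=0:+1/12 = 1/12
(3j)²=1/35 [(2 1 3; -1 1 0)], sign=-1
⇒ 4πI² = 9/35
I = (+1)√(9/35/(4π)) = 0.14304817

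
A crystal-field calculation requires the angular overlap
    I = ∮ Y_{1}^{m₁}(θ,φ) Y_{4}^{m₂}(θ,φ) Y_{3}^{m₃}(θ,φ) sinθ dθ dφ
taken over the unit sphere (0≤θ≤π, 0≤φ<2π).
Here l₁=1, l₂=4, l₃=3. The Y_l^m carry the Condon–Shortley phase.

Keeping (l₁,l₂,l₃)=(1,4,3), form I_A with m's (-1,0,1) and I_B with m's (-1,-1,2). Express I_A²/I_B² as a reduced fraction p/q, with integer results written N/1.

l's match ⇒ only the (l;m) 3-j factors differ between A and B.
A: triangle coeff Δ(1,4,3) = 1/252; Σ_t [2,2]: t=2:+1/96 = 1/96; (3j)²=1/42 [(1 4 3; -1 0 1)], sign=+1
B: triangle coeff Δ(1,4,3) = 1/252; Σ_t [2,2]: t=2:+1/240 = 1/240; (3j)²=1/84 [(1 4 3; -1 -1 2)], sign=-1
I_A²/I_B² = (1/42)/(1/84) = 2/1

2/1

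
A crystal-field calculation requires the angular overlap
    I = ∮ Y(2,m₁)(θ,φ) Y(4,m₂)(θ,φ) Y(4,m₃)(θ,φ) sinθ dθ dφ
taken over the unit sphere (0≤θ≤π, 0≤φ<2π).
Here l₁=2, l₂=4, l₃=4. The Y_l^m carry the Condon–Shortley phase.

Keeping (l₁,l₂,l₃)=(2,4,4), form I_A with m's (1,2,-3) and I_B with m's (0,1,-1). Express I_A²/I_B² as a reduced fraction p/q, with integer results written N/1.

525/289

Same 2,4,4: normalisation and zero-m 3j drop out of the ratio.
A: Δ: 2! 2! 6! / 11! → 1/13860; sum: t=0:+1/1440 t=1:−1/240 = -1/288; 3j²(2 4 4; 1 2 -3) = Δ·Π!·Σ² = 5/132  (sign +1)
B: Δ: 2! 2! 6! / 11! → 1/13860; sum: t=0:+1/480 t=1:−1/48 t=2:+1/144 = -17/1440; 3j²(2 4 4; 0 1 -1) = Δ·Π!·Σ² = 289/13860  (sign +1)
I_A²/I_B² = (5/132)/(289/13860) = 525/289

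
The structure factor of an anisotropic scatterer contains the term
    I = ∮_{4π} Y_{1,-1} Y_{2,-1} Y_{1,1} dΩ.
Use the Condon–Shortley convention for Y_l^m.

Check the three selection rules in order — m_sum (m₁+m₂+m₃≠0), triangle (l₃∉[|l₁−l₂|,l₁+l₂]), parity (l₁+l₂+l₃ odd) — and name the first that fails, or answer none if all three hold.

m_sum

m₁+m₂+m₃ = -1 − 1 + 1 = -1  ✗
triangle: |1−2|=1 ≤ l₃=1 ≤ 1+2=3
parity: l₁+l₂+l₃ = 4 is even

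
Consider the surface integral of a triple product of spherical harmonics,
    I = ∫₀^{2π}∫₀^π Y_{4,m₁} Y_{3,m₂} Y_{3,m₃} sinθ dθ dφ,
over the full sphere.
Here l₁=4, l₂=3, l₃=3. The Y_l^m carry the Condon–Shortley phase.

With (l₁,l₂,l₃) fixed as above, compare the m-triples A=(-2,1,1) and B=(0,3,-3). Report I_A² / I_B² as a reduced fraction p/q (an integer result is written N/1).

Shared (l₁,l₂,l₃)=(4,3,3): N and (l;000)² cancel in I_A²/I_B².
A: Δ = 4!·4!·2!/11! = 1/34650; Racah Σ t=2..4: t=2:+1/192 t=3:−1/36 t=4:+1/192 = -5/288; ⇒ 3j(4 3 3; -2 1 1)² = 20/693, sgn -1
B: Δ = 4!·4!·2!/11! = 1/34650; Racah Σ t=4..4: t=4:+1/1152 = 1/1152; ⇒ 3j(4 3 3; 0 3 -3)² = 1/154, sgn +1
I_A²/I_B² = (20/693)/(1/154) = 40/9

40/9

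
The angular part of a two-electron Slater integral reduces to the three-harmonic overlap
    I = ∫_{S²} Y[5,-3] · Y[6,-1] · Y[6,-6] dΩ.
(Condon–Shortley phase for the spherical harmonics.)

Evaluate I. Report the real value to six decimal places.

0.000000

-3 − 1 − 6 = -10 ≠ 0: azimuthal integral kills it; I = 0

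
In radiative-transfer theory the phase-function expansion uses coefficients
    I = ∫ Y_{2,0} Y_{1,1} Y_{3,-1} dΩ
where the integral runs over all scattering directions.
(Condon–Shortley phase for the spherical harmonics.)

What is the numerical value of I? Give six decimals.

-0.202301

Checks pass: Σm=0; 6 even; l₃=3∈[1,3].
(2·2+1)(2·1+1)(2·3+1) = 105
Δ: 0! 4! 2! / 7! → 1/105
sum: t=0:+1/4 = 1/4
3j²(2 1 3; 0 0 0) = Δ·Π!·Σ² = 3/35  (sign -1)
sum: t=0:+1/8 = 1/8
3j²(2 1 3; 0 1 -1) = Δ·Π!·Σ² = 2/35  (sign +1)
combine: 4πI² = 105·3/35·2/35 = 18/35
take √, sign -1: I = -0.20230066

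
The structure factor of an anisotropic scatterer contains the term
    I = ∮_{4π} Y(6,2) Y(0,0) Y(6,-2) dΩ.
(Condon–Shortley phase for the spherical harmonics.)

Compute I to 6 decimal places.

0.282095

Checks pass: Σm=0; 12 even; l₃=6∈[6,6].
(2·6+1)(2·0+1)(2·6+1) = 169
Δ: 0! 12! 0! / 13! → 1/13
sum: t=0:+1/518400 = 1/518400
3j²(6 0 6; 0 0 0) = Δ·Π!·Σ² = 1/13  (sign +1)
sum: t=0:+1/967680 = 1/967680
3j²(6 0 6; 2 0 -2) = Δ·Π!·Σ² = 1/13  (sign +1)
combine: 4πI² = 169·1/13·1/13 = 1/1
take √, sign +1: I = 0.28209479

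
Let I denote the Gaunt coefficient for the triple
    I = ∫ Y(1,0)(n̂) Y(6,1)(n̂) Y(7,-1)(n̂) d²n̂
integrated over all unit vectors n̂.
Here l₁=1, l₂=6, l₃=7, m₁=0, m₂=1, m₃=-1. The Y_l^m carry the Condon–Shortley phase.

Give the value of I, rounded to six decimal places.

-0.242415

Checks pass: Σm=0; 14 even; l₃=7∈[5,7].
(2·1+1)(2·6+1)(2·7+1) = 585
Δ: 0! 2! 12! / 15! → 1/1365
sum: t=0:+1/518400 = 1/518400
3j²(1 6 7; 0 0 0) = Δ·Π!·Σ² = 7/195  (sign -1)
sum: t=0:+1/604800 = 1/604800
3j²(1 6 7; 0 1 -1) = Δ·Π!·Σ² = 16/455  (sign +1)
combine: 4πI² = 585·7/195·16/455 = 48/65
take √, sign -1: I = -0.24241473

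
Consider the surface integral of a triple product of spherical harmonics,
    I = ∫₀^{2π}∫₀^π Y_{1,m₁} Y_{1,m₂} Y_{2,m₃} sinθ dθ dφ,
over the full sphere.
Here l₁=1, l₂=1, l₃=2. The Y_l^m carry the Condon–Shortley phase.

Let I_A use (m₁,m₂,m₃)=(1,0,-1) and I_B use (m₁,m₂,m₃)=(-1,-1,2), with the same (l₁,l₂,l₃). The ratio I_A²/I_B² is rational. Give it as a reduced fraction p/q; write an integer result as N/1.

1/2

l's match ⇒ only the (l;m) 3-j factors differ between A and B.
A: triangle coeff Δ(1,1,2) = 1/30; Σ_t [0,0]: t=0:+1/2 = 1/2; (3j)²=1/10 [(1 1 2; 1 0 -1)], sign=-1
B: triangle coeff Δ(1,1,2) = 1/30; Σ_t [0,0]: t=0:+1/4 = 1/4; (3j)²=1/5 [(1 1 2; -1 -1 2)], sign=+1
I_A²/I_B² = (1/10)/(1/5) = 1/2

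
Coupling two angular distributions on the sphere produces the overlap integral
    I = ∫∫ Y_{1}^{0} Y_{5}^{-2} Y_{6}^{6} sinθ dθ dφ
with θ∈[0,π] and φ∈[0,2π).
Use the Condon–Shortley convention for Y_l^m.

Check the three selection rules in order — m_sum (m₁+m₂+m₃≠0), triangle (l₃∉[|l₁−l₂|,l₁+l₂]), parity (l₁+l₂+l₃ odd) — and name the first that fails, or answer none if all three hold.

m₁+m₂+m₃ = 0 − 2 + 6 = 4  ✗
triangle: |1−5|=4 ≤ l₃=6 ≤ 1+5=6
parity: l₁+l₂+l₃ = 12 is even

m_sum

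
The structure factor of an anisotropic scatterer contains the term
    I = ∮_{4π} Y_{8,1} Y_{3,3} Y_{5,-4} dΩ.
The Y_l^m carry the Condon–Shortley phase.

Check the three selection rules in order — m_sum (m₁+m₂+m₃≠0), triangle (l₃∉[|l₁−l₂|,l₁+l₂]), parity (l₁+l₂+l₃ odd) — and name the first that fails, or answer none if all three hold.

azimuthal sum: 1 + 3 − 4 = 0  ✓
5 ≤ 5 ≤ 11 (triangle on l)  ✓
L = 8 + 3 + 5 = 16 (even)  ✓

none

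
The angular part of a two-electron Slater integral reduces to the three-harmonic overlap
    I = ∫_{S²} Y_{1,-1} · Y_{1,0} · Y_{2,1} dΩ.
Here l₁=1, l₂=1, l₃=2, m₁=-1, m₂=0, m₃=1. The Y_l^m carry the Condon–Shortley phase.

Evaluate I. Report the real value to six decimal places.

Checks pass: Σm=0; 4 even; l₃=2∈[0,2].
(2·1+1)(2·1+1)(2·2+1) = 45
Δ: 0! 2! 2! / 5! → 1/30
sum: t=0:+1/1 = 1/1
3j²(1 1 2; 0 0 0) = Δ·Π!·Σ² = 2/15  (sign +1)
sum: t=0:+1/2 = 1/2
3j²(1 1 2; -1 0 1) = Δ·Π!·Σ² = 1/10  (sign -1)
combine: 4πI² = 45·2/15·1/10 = 3/5
take √, sign -1: I = -0.21850969

-0.218510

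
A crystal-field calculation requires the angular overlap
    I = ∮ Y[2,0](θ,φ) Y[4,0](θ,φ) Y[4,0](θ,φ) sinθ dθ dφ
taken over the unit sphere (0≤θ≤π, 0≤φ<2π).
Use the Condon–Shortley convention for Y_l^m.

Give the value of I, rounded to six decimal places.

Checks pass: Σm=0; 10 even; l₃=4∈[2,6].
(2·2+1)(2·4+1)(2·4+1) = 405
Δ: 2! 2! 6! / 11! → 1/13860
sum: t=0:+1/192 t=1:−1/36 t=2:+1/192 = -5/288
3j²(2 4 4; 0 0 0) = Δ·Π!·Σ² = 20/693  (sign -1)
(m-triple is (0,0,0) — same symbol as above.)
combine: 4πI² = 405·20/693·20/693 = 2000/5929
take √, sign +1: I = 0.16383977

0.163840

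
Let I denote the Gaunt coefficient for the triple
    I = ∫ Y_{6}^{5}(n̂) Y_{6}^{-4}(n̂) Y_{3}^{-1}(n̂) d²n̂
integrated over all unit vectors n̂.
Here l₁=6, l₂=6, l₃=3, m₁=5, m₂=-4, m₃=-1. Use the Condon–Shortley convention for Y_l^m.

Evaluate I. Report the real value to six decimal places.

0.000000

l₁+l₂+l₃=15 is odd: 3j(l;000)=0 ⇒ I=0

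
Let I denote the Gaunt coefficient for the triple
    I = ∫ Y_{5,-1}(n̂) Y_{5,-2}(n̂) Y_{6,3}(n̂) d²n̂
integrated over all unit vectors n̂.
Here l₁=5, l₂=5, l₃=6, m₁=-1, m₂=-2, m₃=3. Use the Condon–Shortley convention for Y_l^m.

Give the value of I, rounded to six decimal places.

m-sum 0 ✓  L=16 even ✓  0≤6≤10 ✓
Π(2lᵢ+1) = 11×11×13 = 1573
triangle coeff Δ(5,5,6) = 1/28588560
Σ_t [0,4]: t=0:+1/345600 t=1:−1/13824 t=2:+1/5184 t=3:−1/13824 t=4:+1/345600 = 7/129600
(3j)²=80/7293 [(5 5 6; 0 0 0)], sign=+1
Σ_t [0,3]: t=0:+1/622080 t=1:−1/34560 t=2:+1/23040 t=3:−1/155520 = 1/103680
(3j)²=9/2431 [(5 5 6; -1 -2 3)], sign=-1
⇒ 4πI² = 240/3757
I = (-1)√(240/3757/(4π)) = -0.07129845

-0.071298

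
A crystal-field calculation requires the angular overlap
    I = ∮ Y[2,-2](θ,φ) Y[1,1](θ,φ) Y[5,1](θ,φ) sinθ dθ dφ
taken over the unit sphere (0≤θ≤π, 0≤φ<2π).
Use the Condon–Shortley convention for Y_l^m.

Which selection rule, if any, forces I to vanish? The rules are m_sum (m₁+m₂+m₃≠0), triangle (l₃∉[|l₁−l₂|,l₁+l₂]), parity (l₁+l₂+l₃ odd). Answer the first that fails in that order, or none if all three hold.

triangle

m₁+m₂+m₃ = -2 + 1 + 1 = 0  ✓
triangle: |2−1|=1 ≤ l₃=5 ≤ 2+1=3  ✗
parity: l₁+l₂+l₃ = 8 is even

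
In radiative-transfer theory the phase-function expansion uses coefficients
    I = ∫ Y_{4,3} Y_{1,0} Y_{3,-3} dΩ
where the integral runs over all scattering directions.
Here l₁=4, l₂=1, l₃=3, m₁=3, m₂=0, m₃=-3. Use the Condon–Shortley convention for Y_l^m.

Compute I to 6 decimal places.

-0.162868

Checks pass: Σm=0; 8 even; l₃=3∈[3,5].
(2·4+1)(2·1+1)(2·3+1) = 189
Δ: 2! 6! 0! / 9! → 1/252
sum: t=1:−1/36 = -1/36
3j²(4 1 3; 0 0 0) = Δ·Π!·Σ² = 4/63  (sign +1)
sum: t=1:−1/720 = -1/720
3j²(4 1 3; 3 0 -3) = Δ·Π!·Σ² = 1/36  (sign -1)
combine: 4πI² = 189·4/63·1/36 = 1/3
take √, sign -1: I = -0.16286750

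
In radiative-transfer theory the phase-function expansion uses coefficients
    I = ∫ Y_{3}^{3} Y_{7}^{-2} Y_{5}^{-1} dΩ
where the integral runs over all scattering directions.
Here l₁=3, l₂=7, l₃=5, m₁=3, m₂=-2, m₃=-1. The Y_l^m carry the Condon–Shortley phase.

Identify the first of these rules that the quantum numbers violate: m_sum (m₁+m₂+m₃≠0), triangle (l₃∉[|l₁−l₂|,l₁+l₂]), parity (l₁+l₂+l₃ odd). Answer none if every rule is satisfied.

parity

azimuthal sum: 3 − 2 − 1 = 0  ✓
4 ≤ 5 ≤ 10 (triangle on l)  ✓
L = 3 + 7 + 5 = 15 (odd)  ✗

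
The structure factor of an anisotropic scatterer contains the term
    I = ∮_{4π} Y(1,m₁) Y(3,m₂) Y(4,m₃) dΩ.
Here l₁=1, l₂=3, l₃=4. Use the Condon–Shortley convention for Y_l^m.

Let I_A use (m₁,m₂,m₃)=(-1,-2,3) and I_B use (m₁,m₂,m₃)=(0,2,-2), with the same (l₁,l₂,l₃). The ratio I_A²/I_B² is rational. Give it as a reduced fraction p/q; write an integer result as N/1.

l's match ⇒ only the (l;m) 3-j factors differ between A and B.
A: triangle coeff Δ(1,3,4) = 1/252; Σ_t [0,0]: t=0:+1/240 = 1/240; (3j)²=1/12 [(1 3 4; -1 -2 3)], sign=-1
B: triangle coeff Δ(1,3,4) = 1/252; Σ_t [0,0]: t=0:+1/120 = 1/120; (3j)²=1/21 [(1 3 4; 0 2 -2)], sign=+1
I_A²/I_B² = (1/12)/(1/21) = 7/4

7/4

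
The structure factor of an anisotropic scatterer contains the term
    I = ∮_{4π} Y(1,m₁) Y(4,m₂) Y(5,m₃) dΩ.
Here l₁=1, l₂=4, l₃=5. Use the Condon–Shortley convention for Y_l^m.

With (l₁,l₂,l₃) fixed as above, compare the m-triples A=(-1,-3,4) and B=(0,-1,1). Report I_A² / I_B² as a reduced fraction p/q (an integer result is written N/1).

3/2

Shared (l₁,l₂,l₃)=(1,4,5): N and (l;000)² cancel in I_A²/I_B².
A: Δ = 0!·2!·8!/11! = 1/495; Racah Σ t=0..0: t=0:+1/10080 = 1/10080; ⇒ 3j(1 4 5; -1 -3 4)² = 4/55, sgn -1
B: Δ = 0!·2!·8!/11! = 1/495; Racah Σ t=0..0: t=0:+1/720 = 1/720; ⇒ 3j(1 4 5; 0 -1 1)² = 8/165, sgn +1
I_A²/I_B² = (4/55)/(8/165) = 3/2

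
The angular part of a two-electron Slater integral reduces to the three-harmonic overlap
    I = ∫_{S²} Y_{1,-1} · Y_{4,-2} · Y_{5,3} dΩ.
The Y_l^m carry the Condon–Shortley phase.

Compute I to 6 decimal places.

m-sum 0 ✓  L=10 even ✓  3≤5≤5 ✓
Π(2lᵢ+1) = 3×9×11 = 297
triangle coeff Δ(1,4,5) = 1/495
Σ_t [0,0]: t=0:+1/576 = 1/576
(3j)²=5/99 [(1 4 5; 0 0 0)], sign=-1
Σ_t [0,0]: t=0:+1/2880 = 1/2880
(3j)²=28/495 [(1 4 5; -1 -2 3)], sign=+1
⇒ 4πI² = 28/33
I = (-1)√(28/33/(4π)) = -0.25984664

-0.259847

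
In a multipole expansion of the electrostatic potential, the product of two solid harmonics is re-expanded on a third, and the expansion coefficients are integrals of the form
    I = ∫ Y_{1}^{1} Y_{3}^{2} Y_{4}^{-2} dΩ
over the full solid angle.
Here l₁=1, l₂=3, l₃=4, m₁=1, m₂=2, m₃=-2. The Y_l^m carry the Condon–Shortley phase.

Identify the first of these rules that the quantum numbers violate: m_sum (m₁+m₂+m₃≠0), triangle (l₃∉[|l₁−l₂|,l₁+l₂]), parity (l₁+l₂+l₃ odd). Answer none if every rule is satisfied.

azimuthal sum: 1 + 2 − 2 = 1  ✗
2 ≤ 4 ≤ 4 (triangle on l)
L = 1 + 3 + 4 = 8 (even)

m_sum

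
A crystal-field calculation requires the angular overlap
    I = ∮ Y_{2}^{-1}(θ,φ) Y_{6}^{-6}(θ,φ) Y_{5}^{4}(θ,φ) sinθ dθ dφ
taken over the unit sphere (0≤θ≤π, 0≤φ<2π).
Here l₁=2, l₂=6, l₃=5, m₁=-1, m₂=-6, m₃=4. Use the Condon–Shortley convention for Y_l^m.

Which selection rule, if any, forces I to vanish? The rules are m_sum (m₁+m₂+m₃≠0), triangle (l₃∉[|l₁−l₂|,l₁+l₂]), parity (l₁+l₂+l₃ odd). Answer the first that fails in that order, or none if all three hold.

m₁+m₂+m₃ = -1 − 6 + 4 = -3  ✗
triangle: |2−6|=4 ≤ l₃=5 ≤ 2+6=8
parity: l₁+l₂+l₃ = 13 is odd

m_sum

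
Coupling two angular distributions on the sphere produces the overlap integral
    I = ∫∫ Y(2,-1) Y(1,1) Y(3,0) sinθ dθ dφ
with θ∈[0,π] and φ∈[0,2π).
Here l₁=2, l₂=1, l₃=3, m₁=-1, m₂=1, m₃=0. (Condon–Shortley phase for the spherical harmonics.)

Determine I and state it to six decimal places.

0.143048

Rules hold: Σm=0, L=6 even, 1≤3≤3.
N = 5·3·7 = 105
Δ = 0!·4!·2!/7! = 1/105
Racah Σ t=0..0: t=0:+1/4 = 1/4
⇒ 3j(2 1 3; 0 0 0)² = 3/35, sgn -1
Racah Σ t=0..0: t=0:+1/12 = 1/12
⇒ 3j(2 1 3; -1 1 0)² = 1/35, sgn -1
4πI² = N·(3j₀)²·(3jₘ)² = 9/35
I = +1·√(0.257143/4π) = 0.14304817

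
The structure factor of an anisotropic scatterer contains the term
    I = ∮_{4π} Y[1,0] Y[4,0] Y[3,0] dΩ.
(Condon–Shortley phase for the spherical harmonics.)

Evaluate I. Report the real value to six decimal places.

Checks pass: Σm=0; 8 even; l₃=3∈[3,5].
(2·1+1)(2·4+1)(2·3+1) = 189
Δ: 2! 0! 6! / 9! → 1/252
sum: t=1:−1/36 = -1/36
3j²(1 4 3; 0 0 0) = Δ·Π!·Σ² = 4/63  (sign +1)
(m-triple is (0,0,0) — same symbol as above.)
combine: 4πI² = 189·4/63·4/63 = 16/21
take √, sign +1: I = 0.24623252

0.246233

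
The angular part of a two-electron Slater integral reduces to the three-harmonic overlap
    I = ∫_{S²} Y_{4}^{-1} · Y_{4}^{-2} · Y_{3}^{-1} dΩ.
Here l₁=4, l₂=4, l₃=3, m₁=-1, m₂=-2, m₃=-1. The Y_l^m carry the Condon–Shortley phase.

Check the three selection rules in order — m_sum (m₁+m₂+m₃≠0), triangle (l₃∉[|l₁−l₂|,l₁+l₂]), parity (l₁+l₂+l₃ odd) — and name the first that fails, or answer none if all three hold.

m_sum

azimuthal sum: -1 − 2 − 1 = -4  ✗
0 ≤ 3 ≤ 8 (triangle on l)
L = 4 + 4 + 3 = 11 (odd)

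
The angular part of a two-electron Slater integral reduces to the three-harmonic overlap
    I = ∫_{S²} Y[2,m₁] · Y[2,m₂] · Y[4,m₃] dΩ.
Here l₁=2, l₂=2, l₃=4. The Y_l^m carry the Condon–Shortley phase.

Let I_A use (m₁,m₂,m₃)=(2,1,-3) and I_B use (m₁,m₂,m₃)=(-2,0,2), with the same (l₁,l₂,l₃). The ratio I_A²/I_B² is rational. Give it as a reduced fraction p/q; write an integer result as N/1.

7/3

Same 2,2,4: normalisation and zero-m 3j drop out of the ratio.
A: Δ: 0! 4! 4! / 9! → 1/630; sum: t=0:+1/144 = 1/144; 3j²(2 2 4; 2 1 -3) = Δ·Π!·Σ² = 1/18  (sign -1)
B: Δ: 0! 4! 4! / 9! → 1/630; sum: t=0:+1/96 = 1/96; 3j²(2 2 4; -2 0 2) = Δ·Π!·Σ² = 1/42  (sign +1)
I_A²/I_B² = (1/18)/(1/42) = 7/3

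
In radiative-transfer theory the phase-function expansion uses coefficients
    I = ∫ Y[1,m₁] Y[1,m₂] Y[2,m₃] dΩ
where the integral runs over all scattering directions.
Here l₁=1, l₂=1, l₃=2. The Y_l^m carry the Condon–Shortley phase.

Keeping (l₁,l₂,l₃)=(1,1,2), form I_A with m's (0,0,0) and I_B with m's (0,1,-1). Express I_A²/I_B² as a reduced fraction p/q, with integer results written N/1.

l's match ⇒ only the (l;m) 3-j factors differ between A and B.
A: triangle coeff Δ(1,1,2) = 1/30; Σ_t [0,0]: t=0:+1/1 = 1/1; (3j)²=2/15 [(1 1 2; 0 0 0)], sign=+1
B: triangle coeff Δ(1,1,2) = 1/30; Σ_t [0,0]: t=0:+1/2 = 1/2; (3j)²=1/10 [(1 1 2; 0 1 -1)], sign=-1
I_A²/I_B² = (2/15)/(1/10) = 4/3

4/3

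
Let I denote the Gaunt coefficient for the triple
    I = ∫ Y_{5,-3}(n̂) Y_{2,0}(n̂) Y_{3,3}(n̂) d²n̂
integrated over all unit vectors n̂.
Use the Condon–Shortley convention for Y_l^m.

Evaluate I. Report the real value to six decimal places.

-0.126792

Rules hold: Σm=0, L=10 even, 3≤3≤7.
N = 11·5·7 = 385
Δ = 4!·6!·0!/11! = 1/2310
Racah Σ t=2..2: t=2:+1/144 = 1/144
⇒ 3j(5 2 3; 0 0 0)² = 10/231, sgn -1
Racah Σ t=2..2: t=2:+1/2880 = 1/2880
⇒ 3j(5 2 3; -3 0 3)² = 2/165, sgn +1
4πI² = N·(3j₀)²·(3jₘ)² = 20/99
I = -1·√(0.20202/4π) = -0.12679218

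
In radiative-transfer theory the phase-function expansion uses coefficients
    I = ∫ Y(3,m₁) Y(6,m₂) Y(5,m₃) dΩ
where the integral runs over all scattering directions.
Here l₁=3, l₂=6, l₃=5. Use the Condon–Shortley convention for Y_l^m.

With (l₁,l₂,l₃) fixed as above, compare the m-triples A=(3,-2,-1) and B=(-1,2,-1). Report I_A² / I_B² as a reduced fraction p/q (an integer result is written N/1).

Shared (l₁,l₂,l₃)=(3,6,5): N and (l;000)² cancel in I_A²/I_B².
A: Δ = 4!·2!·8!/15! = 1/675675; Racah Σ t=0..0: t=0:+1/27648 = 1/27648; ⇒ 3j(3 6 5; 3 -2 -1)² = 10/429, sgn +1
B: Δ = 4!·2!·8!/15! = 1/675675; Racah Σ t=2..4: t=2:+1/11520 t=3:−1/4320 t=4:+1/27648 = -1/9216; ⇒ 3j(3 6 5; -1 2 -1)² = 2/143, sgn -1
I_A²/I_B² = (10/429)/(2/143) = 5/3

5/3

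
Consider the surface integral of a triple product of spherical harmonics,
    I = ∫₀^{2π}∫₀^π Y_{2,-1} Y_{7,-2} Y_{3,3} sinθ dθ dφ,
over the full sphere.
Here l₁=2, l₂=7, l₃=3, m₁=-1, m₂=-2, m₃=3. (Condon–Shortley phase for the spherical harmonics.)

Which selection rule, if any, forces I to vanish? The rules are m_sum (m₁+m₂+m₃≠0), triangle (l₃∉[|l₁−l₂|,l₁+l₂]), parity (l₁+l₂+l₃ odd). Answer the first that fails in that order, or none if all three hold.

triangle

azimuthal sum: -1 − 2 + 3 = 0  ✓
5 ≤ 3 ≤ 9 (triangle on l)  ✗
L = 2 + 7 + 3 = 12 (even)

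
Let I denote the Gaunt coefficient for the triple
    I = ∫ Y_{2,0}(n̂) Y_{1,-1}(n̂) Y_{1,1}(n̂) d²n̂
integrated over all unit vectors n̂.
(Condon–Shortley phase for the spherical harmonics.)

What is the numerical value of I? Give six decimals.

Rules hold: Σm=0, L=4 even, 1≤1≤3.
N = 5·3·3 = 45
Δ = 2!·2!·0!/5! = 1/30
Racah Σ t=1..1: t=1:−1/1 = -1/1
⇒ 3j(2 1 1; 0 0 0)² = 2/15, sgn +1
Racah Σ t=0..0: t=0:+1/4 = 1/4
⇒ 3j(2 1 1; 0 -1 1)² = 1/30, sgn +1
4πI² = N·(3j₀)²·(3jₘ)² = 1/5
I = +1·√(0.2/4π) = 0.12615663

0.126157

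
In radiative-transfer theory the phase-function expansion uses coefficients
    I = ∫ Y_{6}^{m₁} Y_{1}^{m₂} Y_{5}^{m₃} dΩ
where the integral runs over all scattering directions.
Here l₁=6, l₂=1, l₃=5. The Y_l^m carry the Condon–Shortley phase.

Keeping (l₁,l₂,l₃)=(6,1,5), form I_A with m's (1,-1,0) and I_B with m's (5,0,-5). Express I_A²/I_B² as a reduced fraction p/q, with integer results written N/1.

21/11

Same 6,1,5: normalisation and zero-m 3j drop out of the ratio.
A: Δ: 2! 10! 0! / 13! → 1/858; sum: t=0:+1/28800 = 1/28800; 3j²(6 1 5; 1 -1 0) = Δ·Π!·Σ² = 7/286  (sign -1)
B: Δ: 2! 10! 0! / 13! → 1/858; sum: t=1:−1/3628800 = -1/3628800; 3j²(6 1 5; 5 0 -5) = Δ·Π!·Σ² = 1/78  (sign -1)
I_A²/I_B² = (7/286)/(1/78) = 21/11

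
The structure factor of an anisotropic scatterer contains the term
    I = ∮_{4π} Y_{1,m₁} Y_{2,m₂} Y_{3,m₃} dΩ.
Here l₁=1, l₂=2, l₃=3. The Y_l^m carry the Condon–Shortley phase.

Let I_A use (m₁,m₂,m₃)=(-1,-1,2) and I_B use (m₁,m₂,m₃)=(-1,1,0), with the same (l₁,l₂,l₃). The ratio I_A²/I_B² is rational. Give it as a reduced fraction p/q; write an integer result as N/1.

Shared (l₁,l₂,l₃)=(1,2,3): N and (l;000)² cancel in I_A²/I_B².
A: Δ = 0!·2!·4!/7! = 1/105; Racah Σ t=0..0: t=0:+1/12 = 1/12; ⇒ 3j(1 2 3; -1 -1 2)² = 2/21, sgn -1
B: Δ = 0!·2!·4!/7! = 1/105; Racah Σ t=0..0: t=0:+1/12 = 1/12; ⇒ 3j(1 2 3; -1 1 0)² = 1/35, sgn -1
I_A²/I_B² = (2/21)/(1/35) = 10/3

10/3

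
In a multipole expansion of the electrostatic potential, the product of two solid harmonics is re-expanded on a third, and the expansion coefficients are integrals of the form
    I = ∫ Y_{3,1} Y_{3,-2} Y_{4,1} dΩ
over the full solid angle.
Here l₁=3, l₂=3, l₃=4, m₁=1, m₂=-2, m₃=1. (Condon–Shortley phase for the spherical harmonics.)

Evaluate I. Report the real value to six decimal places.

Rules hold: Σm=0, L=10 even, 0≤4≤6.
N = 7·7·9 = 441
Δ = 2!·4!·4!/11! = 1/34650
Racah Σ t=0..2: t=0:+1/72 t=1:−1/16 t=2:+1/72 = -5/144
⇒ 3j(3 3 4; 0 0 0)² = 2/77, sgn -1
Racah Σ t=0..1: t=0:+1/48 t=1:−1/144 = 1/72
⇒ 3j(3 3 4; 1 -2 1)² = 16/693, sgn -1
4πI² = N·(3j₀)²·(3jₘ)² = 32/121
I = +1·√(0.264463/4π) = 0.14506992

0.145070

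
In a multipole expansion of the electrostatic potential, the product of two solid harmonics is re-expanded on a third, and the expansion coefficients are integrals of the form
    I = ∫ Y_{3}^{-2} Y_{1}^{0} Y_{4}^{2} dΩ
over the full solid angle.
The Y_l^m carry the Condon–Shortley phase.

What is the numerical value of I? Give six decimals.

m-sum 0 ✓  L=8 even ✓  2≤4≤4 ✓
Π(2lᵢ+1) = 7×3×9 = 189
triangle coeff Δ(3,1,4) = 1/252
Σ_t [0,0]: t=0:+1/36 = 1/36
(3j)²=4/63 [(3 1 4; 0 0 0)], sign=+1
Σ_t [0,0]: t=0:+1/120 = 1/120
(3j)²=1/21 [(3 1 4; -2 0 2)], sign=+1
⇒ 4πI² = 4/7
I = (+1)√(4/7/(4π)) = 0.21324362

0.213244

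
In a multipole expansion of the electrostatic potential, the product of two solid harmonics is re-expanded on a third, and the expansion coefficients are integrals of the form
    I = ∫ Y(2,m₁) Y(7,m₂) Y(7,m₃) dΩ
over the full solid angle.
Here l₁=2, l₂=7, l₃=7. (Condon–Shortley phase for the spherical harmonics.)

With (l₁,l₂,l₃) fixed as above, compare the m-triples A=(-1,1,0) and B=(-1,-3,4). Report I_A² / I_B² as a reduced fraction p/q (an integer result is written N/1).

Same 2,7,7: normalisation and zero-m 3j drop out of the ratio.
A: Δ: 2! 2! 12! / 17! → 1/185640; sum: t=1:−1/1209600 t=2:+1/1036800 = 1/7257600; 3j²(2 7 7; -1 1 0) = Δ·Π!·Σ² = 1/2210  (sign -1)
B: Δ: 2! 2! 12! / 17! → 1/185640; sum: t=1:−1/4354560 t=2:+1/14515200 = -1/6220800; 3j²(2 7 7; -1 -3 4) = Δ·Π!·Σ² = 77/4420  (sign +1)
I_A²/I_B² = (1/2210)/(77/4420) = 2/77

2/77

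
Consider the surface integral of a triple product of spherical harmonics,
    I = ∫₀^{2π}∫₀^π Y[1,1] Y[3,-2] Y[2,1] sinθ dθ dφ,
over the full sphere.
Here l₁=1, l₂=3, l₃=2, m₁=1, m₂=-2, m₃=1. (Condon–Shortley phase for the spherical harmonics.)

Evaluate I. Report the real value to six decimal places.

m-sum 0 ✓  L=6 even ✓  2≤2≤4 ✓
Π(2lᵢ+1) = 3×7×5 = 105
triangle coeff Δ(1,3,2) = 1/105
Σ_t [1,1]: t=1:−1/4 = -1/4
(3j)²=3/35 [(1 3 2; 0 0 0)], sign=-1
Σ_t [0,0]: t=0:+1/12 = 1/12
(3j)²=2/21 [(1 3 2; 1 -2 1)], sign=-1
⇒ 4πI² = 6/7
I = (+1)√(6/7/(4π)) = 0.26116903

0.261169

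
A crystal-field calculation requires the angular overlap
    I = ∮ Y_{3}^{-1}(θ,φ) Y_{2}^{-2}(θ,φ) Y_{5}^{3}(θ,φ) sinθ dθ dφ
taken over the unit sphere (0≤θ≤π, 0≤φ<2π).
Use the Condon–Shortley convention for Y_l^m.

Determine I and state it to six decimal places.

-0.200476

Rules hold: Σm=0, L=10 even, 1≤5≤5.
N = 7·5·11 = 385
Δ = 0!·6!·4!/11! = 1/2310
Racah Σ t=0..0: t=0:+1/144 = 1/144
⇒ 3j(3 2 5; 0 0 0)² = 10/231, sgn -1
Racah Σ t=0..0: t=0:+1/1152 = 1/1152
⇒ 3j(3 2 5; -1 -2 3)² = 1/33, sgn +1
4πI² = N·(3j₀)²·(3jₘ)² = 50/99
I = -1·√(0.505051/4π) = -0.20047604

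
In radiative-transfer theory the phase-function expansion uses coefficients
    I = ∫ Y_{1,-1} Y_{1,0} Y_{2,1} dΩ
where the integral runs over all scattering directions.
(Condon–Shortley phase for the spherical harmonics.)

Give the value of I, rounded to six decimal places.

m-sum 0 ✓  L=4 even ✓  0≤2≤2 ✓
Π(2lᵢ+1) = 3×3×5 = 45
triangle coeff Δ(1,1,2) = 1/30
Σ_t [0,0]: t=0:+1/1 = 1/1
(3j)²=2/15 [(1 1 2; 0 0 0)], sign=+1
Σ_t [0,0]: t=0:+1/2 = 1/2
(3j)²=1/10 [(1 1 2; -1 0 1)], sign=-1
⇒ 4πI² = 3/5
I = (-1)√(3/5/(4π)) = -0.21850969

-0.218510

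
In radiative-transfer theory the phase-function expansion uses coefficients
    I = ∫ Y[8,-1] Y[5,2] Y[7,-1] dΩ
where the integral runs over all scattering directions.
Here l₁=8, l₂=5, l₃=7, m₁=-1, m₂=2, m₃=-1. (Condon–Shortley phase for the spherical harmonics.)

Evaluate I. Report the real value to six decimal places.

0.113387

Rules hold: Σm=0, L=20 even, 3≤7≤13.
N = 17·11·15 = 2805
Δ = 6!·10!·4!/21! = 1/814773960
Racah Σ t=1..5: t=1:−1/87091200 t=2:+1/4976640 t=3:−1/2073600 t=4:+1/4976640 t=5:−1/87091200 = -1/9676800
⇒ 3j(8 5 7; 0 0 0)² = 360/46189, sgn +1
Racah Σ t=3..6: t=3:−1/14929920 t=4:+1/4147200 t=5:−1/8294400 t=6:+1/130636800 = 1/16329600
⇒ 3j(8 5 7; -1 2 -1)² = 1024/138567, sgn +1
4πI² = N·(3j₀)²·(3jₘ)² = 1843200/11408683
I = +1·√(0.161561/4π) = 0.11338707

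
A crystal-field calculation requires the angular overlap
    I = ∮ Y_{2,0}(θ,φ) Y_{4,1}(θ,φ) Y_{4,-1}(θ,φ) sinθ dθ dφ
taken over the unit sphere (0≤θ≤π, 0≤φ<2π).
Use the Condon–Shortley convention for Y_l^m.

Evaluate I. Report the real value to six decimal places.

-0.139264

m-sum 0 ✓  L=10 even ✓  2≤4≤6 ✓
Π(2lᵢ+1) = 5×9×9 = 405
triangle coeff Δ(2,4,4) = 1/13860
Σ_t [0,2]: t=0:+1/192 t=1:−1/36 t=2:+1/192 = -5/288
(3j)²=20/693 [(2 4 4; 0 0 0)], sign=-1
Σ_t [0,2]: t=0:+1/480 t=1:−1/48 t=2:+1/144 = -17/1440
(3j)²=289/13860 [(2 4 4; 0 1 -1)], sign=+1
⇒ 4πI² = 1445/5929
I = (-1)√(1445/5929/(4π)) = -0.13926381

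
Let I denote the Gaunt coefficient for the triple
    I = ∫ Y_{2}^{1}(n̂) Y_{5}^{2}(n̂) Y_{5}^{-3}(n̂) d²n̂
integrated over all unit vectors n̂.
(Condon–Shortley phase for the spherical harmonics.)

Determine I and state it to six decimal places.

m-sum 0 ✓  L=12 even ✓  3≤5≤7 ✓
Π(2lᵢ+1) = 5×11×11 = 605
triangle coeff Δ(2,5,5) = 1/38610
Σ_t [0,2]: t=0:+1/2880 t=1:−1/576 t=2:+1/2880 = -1/960
(3j)²=10/429 [(2 5 5; 0 0 0)], sign=+1
Σ_t [0,1]: t=0:+1/10080 t=1:−1/2880 = -1/4032
(3j)²=10/429 [(2 5 5; 1 2 -3)], sign=-1
⇒ 4πI² = 500/1521
I = (-1)√(500/1521/(4π)) = -0.16173926

-0.161739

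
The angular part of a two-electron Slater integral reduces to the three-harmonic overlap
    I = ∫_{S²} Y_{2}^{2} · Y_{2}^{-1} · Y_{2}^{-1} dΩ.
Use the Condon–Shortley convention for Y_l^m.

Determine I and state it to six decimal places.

0.220728

Rules hold: Σm=0, L=6 even, 0≤2≤4.
N = 5·5·5 = 125
Δ = 2!·2!·2!/7! = 1/630
Racah Σ t=0..2: t=0:+1/8 t=1:−1/1 t=2:+1/8 = -3/4
⇒ 3j(2 2 2; 0 0 0)² = 2/35, sgn -1
Racah Σ t=0..0: t=0:+1/4 = 1/4
⇒ 3j(2 2 2; 2 -1 -1)² = 3/35, sgn -1
4πI² = N·(3j₀)²·(3jₘ)² = 30/49
I = +1·√(0.612245/4π) = 0.22072812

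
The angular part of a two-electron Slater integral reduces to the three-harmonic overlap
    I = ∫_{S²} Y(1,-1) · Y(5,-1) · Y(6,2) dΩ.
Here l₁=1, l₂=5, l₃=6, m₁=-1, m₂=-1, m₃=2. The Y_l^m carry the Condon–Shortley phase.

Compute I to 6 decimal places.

0.216205

Rules hold: Σm=0, L=12 even, 4≤6≤6.
N = 3·11·13 = 429
Δ = 0!·2!·10!/13! = 1/858
Racah Σ t=0..0: t=0:+1/14400 = 1/14400
⇒ 3j(1 5 6; 0 0 0)² = 6/143, sgn +1
Racah Σ t=0..0: t=0:+1/34560 = 1/34560
⇒ 3j(1 5 6; -1 -1 2)² = 14/429, sgn +1
4πI² = N·(3j₀)²·(3jₘ)² = 84/143
I = +1·√(0.587413/4π) = 0.21620548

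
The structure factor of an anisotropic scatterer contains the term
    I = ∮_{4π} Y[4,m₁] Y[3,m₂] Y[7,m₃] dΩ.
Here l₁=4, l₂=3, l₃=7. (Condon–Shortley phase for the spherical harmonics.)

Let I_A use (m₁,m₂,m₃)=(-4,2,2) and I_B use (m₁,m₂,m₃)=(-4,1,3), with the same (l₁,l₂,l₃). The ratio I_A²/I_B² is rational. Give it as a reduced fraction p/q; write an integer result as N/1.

1/5

Same 4,3,7: normalisation and zero-m 3j drop out of the ratio.
A: Δ: 0! 8! 6! / 15! → 1/45045; sum: t=0:+1/4838400 = 1/4838400; 3j²(4 3 7; -4 2 2) = Δ·Π!·Σ² = 1/5005  (sign -1)
B: Δ: 0! 8! 6! / 15! → 1/45045; sum: t=0:+1/1935360 = 1/1935360; 3j²(4 3 7; -4 1 3) = Δ·Π!·Σ² = 1/1001  (sign +1)
I_A²/I_B² = (1/5005)/(1/1001) = 1/5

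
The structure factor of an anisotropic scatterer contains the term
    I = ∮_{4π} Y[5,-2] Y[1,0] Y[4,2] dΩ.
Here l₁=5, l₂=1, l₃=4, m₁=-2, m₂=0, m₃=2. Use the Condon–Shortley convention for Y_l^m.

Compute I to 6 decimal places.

Checks pass: Σm=0; 10 even; l₃=4∈[4,6].
(2·5+1)(2·1+1)(2·4+1) = 297
Δ: 2! 8! 0! / 11! → 1/495
sum: t=1:−1/576 = -1/576
3j²(5 1 4; 0 0 0) = Δ·Π!·Σ² = 5/99  (sign -1)
sum: t=1:−1/1440 = -1/1440
3j²(5 1 4; -2 0 2) = Δ·Π!·Σ² = 7/165  (sign -1)
combine: 4πI² = 297·5/99·7/165 = 7/11
take √, sign +1: I = 0.22503380

0.225034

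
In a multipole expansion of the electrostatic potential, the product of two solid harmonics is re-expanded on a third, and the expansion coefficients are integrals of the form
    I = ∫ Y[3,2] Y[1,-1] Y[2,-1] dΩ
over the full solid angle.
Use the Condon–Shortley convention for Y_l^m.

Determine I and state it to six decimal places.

0.261169

m-sum 0 ✓  L=6 even ✓  2≤2≤4 ✓
Π(2lᵢ+1) = 7×3×5 = 105
triangle coeff Δ(3,1,2) = 1/105
Σ_t [1,1]: t=1:−1/4 = -1/4
(3j)²=3/35 [(3 1 2; 0 0 0)], sign=-1
Σ_t [0,0]: t=0:+1/12 = 1/12
(3j)²=2/21 [(3 1 2; 2 -1 -1)], sign=-1
⇒ 4πI² = 6/7
I = (+1)√(6/7/(4π)) = 0.26116903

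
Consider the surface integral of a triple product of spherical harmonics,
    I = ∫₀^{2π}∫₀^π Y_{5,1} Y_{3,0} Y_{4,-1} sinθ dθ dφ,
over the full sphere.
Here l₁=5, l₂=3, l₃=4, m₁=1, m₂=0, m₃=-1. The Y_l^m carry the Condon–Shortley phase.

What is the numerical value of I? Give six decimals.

Rules hold: Σm=0, L=12 even, 2≤4≤8.
N = 11·7·9 = 693
Δ = 4!·6!·2!/13! = 1/180180
Racah Σ t=1..3: t=1:−1/576 t=2:+1/144 t=3:−1/576 = 1/288
⇒ 3j(5 3 4; 0 0 0)² = 20/1001, sgn +1
Racah Σ t=1..3: t=1:−1/432 t=2:+1/192 t=3:−1/1440 = 19/8640
⇒ 3j(5 3 4; 1 0 -1)² = 361/30030, sgn -1
4πI² = N·(3j₀)²·(3jₘ)² = 2166/13013
I = -1·√(0.166449/4π) = -0.11508947

-0.115089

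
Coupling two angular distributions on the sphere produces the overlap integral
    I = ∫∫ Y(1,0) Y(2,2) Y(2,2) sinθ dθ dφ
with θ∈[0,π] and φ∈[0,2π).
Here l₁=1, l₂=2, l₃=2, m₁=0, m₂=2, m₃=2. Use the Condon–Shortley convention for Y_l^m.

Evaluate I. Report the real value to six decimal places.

0.000000

m-sum = 0 + 2 + 2 = 4 ≠ 0 ⇒ I = 0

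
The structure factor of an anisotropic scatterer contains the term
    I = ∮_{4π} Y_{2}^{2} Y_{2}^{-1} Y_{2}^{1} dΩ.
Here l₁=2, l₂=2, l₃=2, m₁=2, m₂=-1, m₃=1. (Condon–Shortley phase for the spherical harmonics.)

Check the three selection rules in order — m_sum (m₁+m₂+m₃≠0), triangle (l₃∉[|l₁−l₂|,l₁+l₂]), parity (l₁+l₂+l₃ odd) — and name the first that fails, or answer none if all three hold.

m₁+m₂+m₃ = 2 − 1 + 1 = 2  ✗
triangle: |2−2|=0 ≤ l₃=2 ≤ 2+2=4
parity: l₁+l₂+l₃ = 6 is even

m_sum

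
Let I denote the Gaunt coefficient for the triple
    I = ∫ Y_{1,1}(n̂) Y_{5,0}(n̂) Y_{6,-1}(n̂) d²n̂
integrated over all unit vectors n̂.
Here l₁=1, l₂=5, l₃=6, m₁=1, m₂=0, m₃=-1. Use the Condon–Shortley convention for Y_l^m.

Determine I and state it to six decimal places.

Checks pass: Σm=0; 12 even; l₃=6∈[4,6].
(2·1+1)(2·5+1)(2·6+1) = 429
Δ: 0! 2! 10! / 13! → 1/858
sum: t=0:+1/14400 = 1/14400
3j²(1 5 6; 0 0 0) = Δ·Π!·Σ² = 6/143  (sign +1)
sum: t=0:+1/28800 = 1/28800
3j²(1 5 6; 1 0 -1) = Δ·Π!·Σ² = 7/286  (sign -1)
combine: 4πI² = 429·6/143·7/286 = 63/143
take √, sign -1: I = -0.18723944

-0.187239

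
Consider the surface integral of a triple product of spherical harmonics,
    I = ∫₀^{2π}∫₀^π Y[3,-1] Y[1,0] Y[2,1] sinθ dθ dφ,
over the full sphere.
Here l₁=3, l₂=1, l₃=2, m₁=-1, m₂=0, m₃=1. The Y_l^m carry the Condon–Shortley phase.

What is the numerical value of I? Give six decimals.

-0.233597

Checks pass: Σm=0; 6 even; l₃=2∈[2,4].
(2·3+1)(2·1+1)(2·2+1) = 105
Δ: 2! 4! 0! / 7! → 1/105
sum: t=1:−1/4 = -1/4
3j²(3 1 2; 0 0 0) = Δ·Π!·Σ² = 3/35  (sign -1)
sum: t=1:−1/6 = -1/6
3j²(3 1 2; -1 0 1) = Δ·Π!·Σ² = 8/105  (sign +1)
combine: 4πI² = 105·3/35·8/105 = 24/35
take √, sign -1: I = -0.23359668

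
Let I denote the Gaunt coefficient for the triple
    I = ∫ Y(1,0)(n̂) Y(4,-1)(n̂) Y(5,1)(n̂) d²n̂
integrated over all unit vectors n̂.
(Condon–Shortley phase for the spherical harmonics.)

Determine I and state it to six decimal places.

Rules hold: Σm=0, L=10 even, 3≤5≤5.
N = 3·9·11 = 297
Δ = 0!·2!·8!/11! = 1/495
Racah Σ t=0..0: t=0:+1/576 = 1/576
⇒ 3j(1 4 5; 0 0 0)² = 5/99, sgn -1
Racah Σ t=0..0: t=0:+1/720 = 1/720
⇒ 3j(1 4 5; 0 -1 1)² = 8/165, sgn +1
4πI² = N·(3j₀)²·(3jₘ)² = 8/11
I = -1·√(0.727273/4π) = -0.24057125

-0.240571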